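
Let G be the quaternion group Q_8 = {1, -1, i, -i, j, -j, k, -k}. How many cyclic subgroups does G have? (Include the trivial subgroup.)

5

Group the elements of G by the cyclic subgroup they generate; each cyclic subgroup of order d accounts for φ(d) elements.
Cyclic subgroups by order — order 1: 1; order 2: 1; order 4: 3.
Total: 5.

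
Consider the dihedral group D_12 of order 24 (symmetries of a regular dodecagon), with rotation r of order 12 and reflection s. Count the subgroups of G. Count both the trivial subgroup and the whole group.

34

|G| = 24, so by Lagrange every subgroup order divides 24. Divisors: 1, 2, 3, 4, 6, 8, 12, 24.
Subgroups by order — order 1: 1; order 2: 13; order 3: 1; order 4: 7; order 6: 5; order 8: 3; order 12: 3; order 24: 1.
Total: 1 + 13 + 1 + 7 + 5 + 3 + 3 + 1 = 34.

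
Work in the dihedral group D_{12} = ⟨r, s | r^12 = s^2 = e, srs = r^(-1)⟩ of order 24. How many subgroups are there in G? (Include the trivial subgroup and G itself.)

34

|G| = 24, so by Lagrange every subgroup order divides 24. Divisors: 1, 2, 3, 4, 6, 8, 12, 24.
Subgroups by order — order 1: 1; order 2: 13; order 3: 1; order 4: 7; order 6: 5; order 8: 3; order 12: 3; order 24: 1.
Total: 1 + 13 + 1 + 7 + 5 + 3 + 3 + 1 = 34.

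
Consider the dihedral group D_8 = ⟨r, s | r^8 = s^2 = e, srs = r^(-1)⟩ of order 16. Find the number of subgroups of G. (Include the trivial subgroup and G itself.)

19

|G| = 16, so by Lagrange every subgroup order divides 16. Divisors: 1, 2, 4, 8, 16.
Subgroups by order — order 1: 1; order 2: 9; order 4: 5; order 8: 3; order 16: 1.
Total: 1 + 9 + 5 + 3 + 1 = 19.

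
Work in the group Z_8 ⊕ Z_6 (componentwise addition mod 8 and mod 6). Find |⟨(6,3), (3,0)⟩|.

16

|⟨(6,3)⟩| = 4 and |⟨(3,0)⟩| = 8, so |H| is a multiple of lcm(4, 8) = 8 and divides |G| = 48.
Closing under the operation: H = {(0,0), (0,3), (1,0), (1,3), (2,0), (2,3), (3,0), (3,3), (4,0), (4,3), (5,0), (5,3), (6,0), (6,3), (7,0), (7,3)}, so |H| = 16.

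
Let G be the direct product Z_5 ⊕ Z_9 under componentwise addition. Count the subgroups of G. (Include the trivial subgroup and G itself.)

6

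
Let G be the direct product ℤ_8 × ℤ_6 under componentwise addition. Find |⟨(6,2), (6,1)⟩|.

24

|⟨(6,2)⟩| = 12 and |⟨(6,1)⟩| = 12, so |H| is a multiple of lcm(12, 12) = 12 and divides |G| = 48.
Closing under the operation: H = {(0,0), (0,1), (0,2), (0,3), (0,4), (0,5), (2,0), (2,1), (2,2), (2,3), (2,4), (2,5), (4,0), (4,1), (4,2), (4,3), (4,4), (4,5), (6,0), (6,1), (6,2), (6,3), (6,4), (6,5)}, so |H| = 24.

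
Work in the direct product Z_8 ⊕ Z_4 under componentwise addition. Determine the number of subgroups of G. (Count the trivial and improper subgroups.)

22

|G| = 32, so by Lagrange every subgroup order divides 32. Divisors: 1, 2, 4, 8, 16, 32.
Subgroups by order — order 1: 1; order 2: 3; order 4: 7; order 8: 7; order 16: 3; order 32: 1.
Total: 1 + 3 + 7 + 7 + 3 + 1 = 22.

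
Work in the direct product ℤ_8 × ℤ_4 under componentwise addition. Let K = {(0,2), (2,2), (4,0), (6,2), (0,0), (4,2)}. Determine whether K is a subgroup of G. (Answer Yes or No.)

No

|K| = 6 does not divide |G| = 32, so by Lagrange K is not a subgroup.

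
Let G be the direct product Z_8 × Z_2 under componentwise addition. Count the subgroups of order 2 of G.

3

|G| = 16 and 2 | 16, so subgroups of order 2 are possible by Lagrange.
The subgroups of order 2 are: {(0,0), (0,1)}; {(0,0), (4,0)}; {(0,0), (4,1)}.
So G has 3 subgroups of order 2.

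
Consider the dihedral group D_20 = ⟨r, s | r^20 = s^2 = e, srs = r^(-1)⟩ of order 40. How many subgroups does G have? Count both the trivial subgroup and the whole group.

48

|G| = 40, so by Lagrange every subgroup order divides 40. Divisors: 1, 2, 4, 5, 8, 10, 20, 40.
Subgroups by order — order 1: 1; order 2: 21; order 4: 11; order 5: 1; order 8: 5; order 10: 5; order 20: 3; order 40: 1.
Total: 1 + 21 + 11 + 1 + 5 + 5 + 3 + 1 = 48.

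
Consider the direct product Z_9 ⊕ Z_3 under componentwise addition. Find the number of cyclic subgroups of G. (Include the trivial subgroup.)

Each element a generates a cyclic subgroup ⟨a⟩; distinct elements may generate the same one (a cyclic group of order d has φ(d) generators).
Cyclic subgroups by order — order 1: 1; order 3: 4; order 9: 3.
Total: 8.

8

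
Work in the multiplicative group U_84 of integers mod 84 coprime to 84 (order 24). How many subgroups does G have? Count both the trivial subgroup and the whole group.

32

|G| = 24, so by Lagrange every subgroup order divides 24. Divisors: 1, 2, 3, 4, 6, 8, 12, 24.
Subgroups by order — order 1: 1; order 2: 7; order 3: 1; order 4: 7; order 6: 7; order 8: 1; order 12: 7; order 24: 1.
Total: 1 + 7 + 1 + 7 + 7 + 1 + 7 + 1 = 32.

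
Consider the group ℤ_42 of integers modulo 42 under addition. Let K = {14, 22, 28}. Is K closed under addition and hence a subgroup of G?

No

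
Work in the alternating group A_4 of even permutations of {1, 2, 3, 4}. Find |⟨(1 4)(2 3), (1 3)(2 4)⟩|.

|⟨(1 4)(2 3)⟩| = 2 and |⟨(1 3)(2 4)⟩| = 2, so |H| is a multiple of lcm(2, 2) = 2 and divides |G| = 12.
Closing under the operation: H = {e, (1 2)(3 4), (1 3)(2 4), (1 4)(2 3)}, so |H| = 4.

4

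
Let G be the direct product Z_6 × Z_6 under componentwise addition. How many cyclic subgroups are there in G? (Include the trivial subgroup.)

A cyclic subgroup of order d is generated by each of its φ(d) elements of order d, so the cyclic subgroups of order d number (#elements of order d)/φ(d).
Cyclic subgroups by order — order 1: 1; order 2: 3; order 3: 4; order 6: 12.
Total: 20.

20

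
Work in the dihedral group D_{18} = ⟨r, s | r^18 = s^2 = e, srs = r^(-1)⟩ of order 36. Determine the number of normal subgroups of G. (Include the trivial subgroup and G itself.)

9

G has 45 subgroups. Checking conjugation-invariance by order — order 1: 1/1 normal; order 2: 1/19 normal; order 3: 1/1 normal; order 4: 0/9 normal; order 6: 1/7 normal; order 9: 1/1 normal; order 12: 0/3 normal; order 18: 3/3 normal; order 36: 1/1 normal.
Total normal subgroups: 9.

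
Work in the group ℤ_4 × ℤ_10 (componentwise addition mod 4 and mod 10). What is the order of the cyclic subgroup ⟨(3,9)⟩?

The order of (3,9) in Z_4 × Z_10 is lcm(ord(3) in Z_4, ord(9) in Z_10).
ord(3) = 4 and ord(9) = 10, so |⟨(3,9)⟩| = lcm(4, 10) = 20.

20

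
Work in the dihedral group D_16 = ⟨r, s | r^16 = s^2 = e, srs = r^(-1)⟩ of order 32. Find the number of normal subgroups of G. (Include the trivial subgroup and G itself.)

G has 36 subgroups. Checking conjugation-invariance by order — order 1: 1/1 normal; order 2: 1/17 normal; order 4: 1/9 normal; order 8: 1/5 normal; order 16: 3/3 normal; order 32: 1/1 normal.
Total normal subgroups: 8.

8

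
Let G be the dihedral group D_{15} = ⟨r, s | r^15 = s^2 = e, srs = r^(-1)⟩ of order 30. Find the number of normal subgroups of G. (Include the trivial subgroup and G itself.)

G has 28 subgroups. Checking conjugation-invariance by order — order 1: 1/1 normal; order 2: 0/15 normal; order 3: 1/1 normal; order 5: 1/1 normal; order 6: 0/5 normal; order 10: 0/3 normal; order 15: 1/1 normal; order 30: 1/1 normal.
Total normal subgroups: 5.

5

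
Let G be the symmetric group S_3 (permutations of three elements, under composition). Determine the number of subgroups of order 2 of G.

|G| = 6 and 2 | 6, so subgroups of order 2 are possible by Lagrange.
The subgroups of order 2 are: {e, (1 2)}; {e, (1 3)}; {e, (2 3)}.
So G has 3 subgroups of order 2.

3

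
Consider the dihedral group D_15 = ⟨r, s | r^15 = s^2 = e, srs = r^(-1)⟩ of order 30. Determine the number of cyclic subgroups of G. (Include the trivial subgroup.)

19

Group the elements of G by the cyclic subgroup they generate; each cyclic subgroup of order d accounts for φ(d) elements.
Cyclic subgroups by order — order 1: 1; order 2: 15; order 3: 1; order 5: 1; order 15: 1.
Total: 19.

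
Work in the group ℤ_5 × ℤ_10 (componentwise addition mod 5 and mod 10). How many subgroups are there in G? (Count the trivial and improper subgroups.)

16

|G| = 50, so by Lagrange every subgroup order divides 50. Divisors: 1, 2, 5, 10, 25, 50.
Subgroups by order — order 1: 1; order 2: 1; order 5: 6; order 10: 6; order 25: 1; order 50: 1.
Total: 1 + 1 + 6 + 6 + 1 + 1 = 16.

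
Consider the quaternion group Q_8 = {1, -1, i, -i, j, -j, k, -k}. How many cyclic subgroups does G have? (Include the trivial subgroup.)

Group the elements of G by the cyclic subgroup they generate; each cyclic subgroup of order d accounts for φ(d) elements.
Cyclic subgroups by order — order 1: 1; order 2: 1; order 4: 3.
Total: 5.

5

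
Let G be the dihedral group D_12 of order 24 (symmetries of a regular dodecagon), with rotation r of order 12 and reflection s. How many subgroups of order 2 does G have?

13

|G| = 24 and 2 | 24, so subgroups of order 2 are possible by Lagrange.
The subgroups of order 2 are: {e, r^10s}; {e, r^11s}; {e, r^2s}; {e, r^3s}; … (13 in all).
So G has 13 subgroups of order 2.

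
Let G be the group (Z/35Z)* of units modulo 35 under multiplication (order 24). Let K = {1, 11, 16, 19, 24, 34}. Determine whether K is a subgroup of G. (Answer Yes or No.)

Yes

|K| = 6 divides |G| = 24, consistent with Lagrange.
K contains the identity, every element's inverse is in K, and K is closed under ·: it is a subgroup.
In fact K = ⟨19⟩.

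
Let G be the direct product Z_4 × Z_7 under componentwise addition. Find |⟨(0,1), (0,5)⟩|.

|⟨(0,1)⟩| = 7 and |⟨(0,5)⟩| = 7, so |H| is a multiple of lcm(7, 7) = 7 and divides |G| = 28.
Closing under the operation: H = {(0,0), (0,1), (0,2), (0,3), (0,4), (0,5), (0,6)}, so |H| = 7.

7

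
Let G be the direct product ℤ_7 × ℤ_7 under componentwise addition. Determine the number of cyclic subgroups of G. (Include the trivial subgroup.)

9

A cyclic subgroup of order d is generated by each of its φ(d) elements of order d, so the cyclic subgroups of order d number (#elements of order d)/φ(d).
Cyclic subgroups by order — order 1: 1; order 7: 8.
Total: 9.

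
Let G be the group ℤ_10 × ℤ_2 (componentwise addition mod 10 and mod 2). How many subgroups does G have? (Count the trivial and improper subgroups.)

|G| = 20, so by Lagrange every subgroup order divides 20. Divisors: 1, 2, 4, 5, 10, 20.
Subgroups by order — order 1: 1; order 2: 3; order 4: 1; order 5: 1; order 10: 3; order 20: 1.
Total: 1 + 3 + 1 + 1 + 3 + 1 = 10.

10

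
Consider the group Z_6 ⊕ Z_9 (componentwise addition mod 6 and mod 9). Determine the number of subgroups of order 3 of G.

4

|G| = 54 and 3 | 54, so subgroups of order 3 are possible by Lagrange.
The subgroups of order 3 are: {(0,0), (0,3), (0,6)}; {(0,0), (2,0), (4,0)}; {(0,0), (2,3), (4,6)}; {(0,0), (2,6), (4,3)}.
So G has 4 subgroups of order 3.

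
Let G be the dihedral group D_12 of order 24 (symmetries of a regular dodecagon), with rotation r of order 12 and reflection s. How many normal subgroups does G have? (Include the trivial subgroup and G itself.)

G has 34 subgroups. Checking conjugation-invariance by order — order 1: 1/1 normal; order 2: 1/13 normal; order 3: 1/1 normal; order 4: 1/7 normal; order 6: 1/5 normal; order 8: 0/3 normal; order 12: 3/3 normal; order 24: 1/1 normal.
Total normal subgroups: 9.

9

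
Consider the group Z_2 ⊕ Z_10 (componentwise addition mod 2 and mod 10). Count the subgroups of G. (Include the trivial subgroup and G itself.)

10

|G| = 20, so by Lagrange every subgroup order divides 20. Divisors: 1, 2, 4, 5, 10, 20.
Subgroups by order — order 1: 1; order 2: 3; order 4: 1; order 5: 1; order 10: 3; order 20: 1.
Total: 1 + 3 + 1 + 1 + 3 + 1 = 10.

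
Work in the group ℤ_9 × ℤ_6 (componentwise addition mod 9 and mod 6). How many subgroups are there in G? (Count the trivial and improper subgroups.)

20

|G| = 54, so by Lagrange every subgroup order divides 54. Divisors: 1, 2, 3, 6, 9, 18, 27, 54.
Subgroups by order — order 1: 1; order 2: 1; order 3: 4; order 6: 4; order 9: 4; order 18: 4; order 27: 1; order 54: 1.
Total: 1 + 1 + 4 + 4 + 4 + 4 + 1 + 1 = 20.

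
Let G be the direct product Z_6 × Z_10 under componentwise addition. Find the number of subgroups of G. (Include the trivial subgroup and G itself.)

|G| = 60, so by Lagrange every subgroup order divides 60. Divisors: 1, 2, 3, 4, 5, 6, 10, 12, 15, 20, 30, 60.
Subgroups by order — order 1: 1; order 2: 3; order 3: 1; order 4: 1; order 5: 1; order 6: 3; order 10: 3; order 12: 1; order 15: 1; order 20: 1; order 30: 3; order 60: 1.
Total: 1 + 3 + 1 + 1 + 1 + 3 + 3 + 1 + 1 + 1 + 3 + 1 = 20.

20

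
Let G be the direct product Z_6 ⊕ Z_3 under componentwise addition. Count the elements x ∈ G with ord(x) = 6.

An element (a,b) has order lcm(ord(a), ord(b)); count pairs with lcm equal to 6.
Enumerating gives 8 such elements.

8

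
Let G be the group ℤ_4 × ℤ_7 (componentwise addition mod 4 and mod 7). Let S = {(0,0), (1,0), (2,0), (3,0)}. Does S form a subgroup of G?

Yes

|S| = 4 divides |G| = 28, consistent with Lagrange.
S contains the identity, every element's inverse is in S, and S is closed under +: it is a subgroup.
In fact S = ⟨(1,0)⟩.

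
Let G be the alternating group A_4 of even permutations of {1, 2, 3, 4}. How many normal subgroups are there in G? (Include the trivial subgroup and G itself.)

G has 10 subgroups. Checking conjugation-invariance by order — order 1: 1/1 normal; order 2: 0/3 normal; order 3: 0/4 normal; order 4: 1/1 normal; order 12: 1/1 normal.
Total normal subgroups: 3.

3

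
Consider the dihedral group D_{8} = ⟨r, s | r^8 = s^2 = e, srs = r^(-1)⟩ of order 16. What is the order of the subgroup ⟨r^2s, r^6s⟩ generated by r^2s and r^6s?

4

|⟨r^2s⟩| = 2 and |⟨r^6s⟩| = 2, so |H| is a multiple of lcm(2, 2) = 2 and divides |G| = 16.
Closing under the operation: H = {e, r^4, r^2s, r^6s}, so |H| = 4.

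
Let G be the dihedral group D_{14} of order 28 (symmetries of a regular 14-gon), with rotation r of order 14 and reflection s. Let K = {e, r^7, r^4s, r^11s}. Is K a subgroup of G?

Yes

|K| = 4 divides |G| = 28, consistent with Lagrange.
K contains the identity, every element's inverse is in K, and K is closed under ·: it is a subgroup.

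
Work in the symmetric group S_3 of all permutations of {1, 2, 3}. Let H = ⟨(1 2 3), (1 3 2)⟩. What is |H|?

3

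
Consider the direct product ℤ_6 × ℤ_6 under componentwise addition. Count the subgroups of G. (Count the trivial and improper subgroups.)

|G| = 36, so by Lagrange every subgroup order divides 36. Divisors: 1, 2, 3, 4, 6, 9, 12, 18, 36.
Subgroups by order — order 1: 1; order 2: 3; order 3: 4; order 4: 1; order 6: 12; order 9: 1; order 12: 4; order 18: 3; order 36: 1.
Total: 1 + 3 + 4 + 1 + 12 + 1 + 4 + 3 + 1 = 30.

30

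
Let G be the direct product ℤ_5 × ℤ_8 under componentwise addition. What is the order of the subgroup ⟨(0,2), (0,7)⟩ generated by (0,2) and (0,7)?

8

|⟨(0,2)⟩| = 4 and |⟨(0,7)⟩| = 8, so |H| is a multiple of lcm(4, 8) = 8 and divides |G| = 40.
Closing under the operation: H = {(0,0), (0,1), (0,2), (0,3), (0,4), (0,5), (0,6), (0,7)}, so |H| = 8.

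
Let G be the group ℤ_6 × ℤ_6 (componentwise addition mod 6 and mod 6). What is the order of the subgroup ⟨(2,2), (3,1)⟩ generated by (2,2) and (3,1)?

|⟨(2,2)⟩| = 3 and |⟨(3,1)⟩| = 6, so |H| is a multiple of lcm(3, 6) = 6 and divides |G| = 36.
Closing under the operation: H = {(0,0), (0,2), (0,4), (1,1), (1,3), (1,5), (2,0), (2,2), (2,4), (3,1), (3,3), (3,5), (4,0), (4,2), (4,4), (5,1), (5,3), (5,5)}, so |H| = 18.

18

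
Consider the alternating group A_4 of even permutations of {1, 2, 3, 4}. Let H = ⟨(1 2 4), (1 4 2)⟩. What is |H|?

3

|⟨(1 2 4)⟩| = 3 and |⟨(1 4 2)⟩| = 3, so |H| is a multiple of lcm(3, 3) = 3 and divides |G| = 12.
Closing under the operation: H = {e, (1 2 4), (1 4 2)}, so |H| = 3.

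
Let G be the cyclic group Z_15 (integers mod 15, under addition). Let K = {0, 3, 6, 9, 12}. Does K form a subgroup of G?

|K| = 5 divides |G| = 15, consistent with Lagrange.
K contains the identity, every element's inverse is in K, and K is closed under +: it is a subgroup.
In fact K = ⟨3⟩.

Yes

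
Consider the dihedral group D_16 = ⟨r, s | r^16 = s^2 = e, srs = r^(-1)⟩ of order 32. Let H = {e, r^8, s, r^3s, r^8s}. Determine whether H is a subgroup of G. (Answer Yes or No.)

No

|H| = 5 does not divide |G| = 32, so by Lagrange H is not a subgroup.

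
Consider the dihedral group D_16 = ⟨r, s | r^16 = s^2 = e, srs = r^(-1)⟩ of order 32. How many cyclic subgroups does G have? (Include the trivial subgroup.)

Each element a generates a cyclic subgroup ⟨a⟩; distinct elements may generate the same one (a cyclic group of order d has φ(d) generators).
Cyclic subgroups by order — order 1: 1; order 2: 17; order 4: 1; order 8: 1; order 16: 1.
Total: 21.

21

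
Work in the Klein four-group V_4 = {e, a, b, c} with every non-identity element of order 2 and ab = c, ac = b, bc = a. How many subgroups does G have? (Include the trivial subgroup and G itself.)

5

|G| = 4, so by Lagrange every subgroup order divides 4. Divisors: 1, 2, 4.
Subgroups by order — order 1: 1; order 2: 3; order 4: 1.
Total: 1 + 3 + 1 = 5.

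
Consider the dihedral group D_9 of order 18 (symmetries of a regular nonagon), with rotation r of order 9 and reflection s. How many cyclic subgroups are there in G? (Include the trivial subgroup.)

A cyclic subgroup of order d is generated by each of its φ(d) elements of order d, so the cyclic subgroups of order d number (#elements of order d)/φ(d).
Cyclic subgroups by order — order 1: 1; order 2: 9; order 3: 1; order 9: 1.
Total: 12.

12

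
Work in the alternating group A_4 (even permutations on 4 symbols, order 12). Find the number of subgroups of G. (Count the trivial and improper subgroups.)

10

|G| = 12, so by Lagrange every subgroup order divides 12. Divisors: 1, 2, 3, 4, 6, 12.
Subgroups by order — order 1: 1; order 2: 3; order 3: 4; order 4: 1; order 6: 0; order 12: 1.
Total: 1 + 3 + 4 + 1 + 0 + 1 = 10.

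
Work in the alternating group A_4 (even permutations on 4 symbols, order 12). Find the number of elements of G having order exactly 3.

The elements of order 3 are: (2 3 4), (2 4 3), (1 2 3), (1 2 4), (1 3 2), (1 3 4), (1 4 2), (1 4 3).
That's 8.

8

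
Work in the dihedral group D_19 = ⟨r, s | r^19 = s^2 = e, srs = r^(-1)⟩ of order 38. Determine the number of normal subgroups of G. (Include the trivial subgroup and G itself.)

3

G has 22 subgroups. Checking conjugation-invariance by order — order 1: 1/1 normal; order 2: 0/19 normal; order 19: 1/1 normal; order 38: 1/1 normal.
Total normal subgroups: 3.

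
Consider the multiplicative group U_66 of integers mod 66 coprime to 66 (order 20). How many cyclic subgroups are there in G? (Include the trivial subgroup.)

A cyclic subgroup of order d is generated by each of its φ(d) elements of order d, so the cyclic subgroups of order d number (#elements of order d)/φ(d).
Cyclic subgroups by order — order 1: 1; order 2: 3; order 5: 1; order 10: 3.
Total: 8.

8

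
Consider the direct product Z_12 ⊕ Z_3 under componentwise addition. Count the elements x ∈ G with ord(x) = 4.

An element (a,b) has order lcm(ord(a), ord(b)); count pairs with lcm equal to 4.
Enumerating gives 2 such elements.

2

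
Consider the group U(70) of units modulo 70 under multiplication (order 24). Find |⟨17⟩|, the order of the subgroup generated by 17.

12

Compute successive powers of 17 mod 70: 17, 9, 13, 11, 47, 29, 3, 51, …; 17^12 ≡ 1 (mod 70).
So |⟨17⟩| = 12.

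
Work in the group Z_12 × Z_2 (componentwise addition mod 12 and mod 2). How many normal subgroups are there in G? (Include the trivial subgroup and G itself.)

16

G is abelian, so every subgroup is normal.
G has 16 subgroups in total, hence 16 normal subgroups.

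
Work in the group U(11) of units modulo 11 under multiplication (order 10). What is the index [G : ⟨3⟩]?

|⟨3⟩| = 5 and |G| = 10.
By Lagrange, [G : H] = |G|/|H| = 10/5 = 2.

2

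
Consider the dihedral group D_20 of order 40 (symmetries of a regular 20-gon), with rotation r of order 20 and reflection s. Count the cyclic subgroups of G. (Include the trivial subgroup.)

Group the elements of G by the cyclic subgroup they generate; each cyclic subgroup of order d accounts for φ(d) elements.
Cyclic subgroups by order — order 1: 1; order 2: 21; order 4: 1; order 5: 1; order 10: 1; order 20: 1.
Total: 26.

26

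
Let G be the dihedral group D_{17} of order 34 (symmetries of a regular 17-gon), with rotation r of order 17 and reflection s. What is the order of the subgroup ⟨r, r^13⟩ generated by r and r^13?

17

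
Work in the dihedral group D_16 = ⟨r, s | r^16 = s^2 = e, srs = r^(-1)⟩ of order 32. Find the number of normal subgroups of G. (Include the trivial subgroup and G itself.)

G has 36 subgroups. Checking conjugation-invariance by order — order 1: 1/1 normal; order 2: 1/17 normal; order 4: 1/9 normal; order 8: 1/5 normal; order 16: 3/3 normal; order 32: 1/1 normal.
Total normal subgroups: 8.

8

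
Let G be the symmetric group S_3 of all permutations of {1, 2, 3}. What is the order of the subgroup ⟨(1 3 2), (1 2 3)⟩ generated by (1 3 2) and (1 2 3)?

|⟨(1 3 2)⟩| = 3 and |⟨(1 2 3)⟩| = 3, so |H| is a multiple of lcm(3, 3) = 3 and divides |G| = 6.
Closing under the operation: H = {e, (1 2 3), (1 3 2)}, so |H| = 3.

3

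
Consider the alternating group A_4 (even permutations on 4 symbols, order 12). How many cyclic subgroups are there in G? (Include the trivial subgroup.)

A cyclic subgroup of order d is generated by each of its φ(d) elements of order d, so the cyclic subgroups of order d number (#elements of order d)/φ(d).
Cyclic subgroups by order — order 1: 1; order 2: 3; order 3: 4.
Total: 8.

8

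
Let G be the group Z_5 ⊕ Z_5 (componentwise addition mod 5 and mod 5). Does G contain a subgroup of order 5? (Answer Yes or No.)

5 | 25. A subgroup of order 5 is {(0,0), (0,1), (0,2), (0,3), (0,4)}.

Yes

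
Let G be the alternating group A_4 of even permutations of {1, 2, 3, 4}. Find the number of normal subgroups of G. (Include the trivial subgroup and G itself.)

3

G has 10 subgroups. Checking conjugation-invariance by order — order 1: 1/1 normal; order 2: 0/3 normal; order 3: 0/4 normal; order 4: 1/1 normal; order 12: 1/1 normal.
Total normal subgroups: 3.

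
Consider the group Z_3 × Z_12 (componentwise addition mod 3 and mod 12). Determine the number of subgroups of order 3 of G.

4

|G| = 36 and 3 | 36, so subgroups of order 3 are possible by Lagrange.
The subgroups of order 3 are: {(0,0), (0,4), (0,8)}; {(0,0), (1,0), (2,0)}; {(0,0), (1,4), (2,8)}; {(0,0), (1,8), (2,4)}.
So G has 4 subgroups of order 3.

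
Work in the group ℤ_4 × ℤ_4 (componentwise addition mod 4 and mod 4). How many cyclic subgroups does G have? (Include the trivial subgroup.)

Group the elements of G by the cyclic subgroup they generate; each cyclic subgroup of order d accounts for φ(d) elements.
Cyclic subgroups by order — order 1: 1; order 2: 3; order 4: 6.
Total: 10.

10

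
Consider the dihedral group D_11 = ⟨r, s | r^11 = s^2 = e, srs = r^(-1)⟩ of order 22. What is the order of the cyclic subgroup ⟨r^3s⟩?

2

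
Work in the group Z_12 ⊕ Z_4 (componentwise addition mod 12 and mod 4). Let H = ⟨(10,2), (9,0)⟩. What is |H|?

24

|⟨(10,2)⟩| = 6 and |⟨(9,0)⟩| = 4, so |H| is a multiple of lcm(6, 4) = 12 and divides |G| = 48.
Closing under the operation: H = {(0,0), (0,2), (1,0), (1,2), (2,0), (2,2), (3,0), (3,2), (4,0), (4,2), (5,0), (5,2), (6,0), (6,2), (7,0), (7,2), (8,0), (8,2), (9,0), (9,2), (10,0), (10,2), (11,0), (11,2)}, so |H| = 24.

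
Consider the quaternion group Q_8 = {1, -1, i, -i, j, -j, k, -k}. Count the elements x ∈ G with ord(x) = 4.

The elements of order 4 are: i, -i, j, -j, k, -k.
That's 6.

6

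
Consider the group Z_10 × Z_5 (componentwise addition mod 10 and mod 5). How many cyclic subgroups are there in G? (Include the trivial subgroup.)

Each element a generates a cyclic subgroup ⟨a⟩; distinct elements may generate the same one (a cyclic group of order d has φ(d) generators).
Cyclic subgroups by order — order 1: 1; order 2: 1; order 5: 6; order 10: 6.
Total: 14.

14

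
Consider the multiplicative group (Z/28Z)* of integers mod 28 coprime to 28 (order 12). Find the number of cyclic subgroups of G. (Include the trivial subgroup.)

A cyclic subgroup of order d is generated by each of its φ(d) elements of order d, so the cyclic subgroups of order d number (#elements of order d)/φ(d).
Cyclic subgroups by order — order 1: 1; order 2: 3; order 3: 1; order 6: 3.
Total: 8.

8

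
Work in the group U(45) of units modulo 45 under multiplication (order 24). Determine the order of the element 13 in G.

12

Compute successive powers of 13 mod 45: 13, 34, 37, 31, 43, 19, 22, 16, …; 13^12 ≡ 1 (mod 45).
So |⟨13⟩| = 12.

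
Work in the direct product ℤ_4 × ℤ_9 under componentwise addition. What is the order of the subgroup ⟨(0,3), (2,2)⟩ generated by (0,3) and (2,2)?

|⟨(0,3)⟩| = 3 and |⟨(2,2)⟩| = 18, so |H| is a multiple of lcm(3, 18) = 18 and divides |G| = 36.
Closing under the operation: H = {(0,0), (0,1), (0,2), (0,3), (0,4), (0,5), (0,6), (0,7), (0,8), (2,0), (2,1), (2,2), (2,3), (2,4), (2,5), (2,6), (2,7), (2,8)}, so |H| = 18.

18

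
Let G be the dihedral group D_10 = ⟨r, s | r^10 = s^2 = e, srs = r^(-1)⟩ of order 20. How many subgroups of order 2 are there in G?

11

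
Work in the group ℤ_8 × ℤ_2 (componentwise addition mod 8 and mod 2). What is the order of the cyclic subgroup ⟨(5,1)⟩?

8

The order of (5,1) in Z_8 × Z_2 is lcm(ord(5) in Z_8, ord(1) in Z_2).
ord(5) = 8 and ord(1) = 2, so |⟨(5,1)⟩| = lcm(8, 2) = 8.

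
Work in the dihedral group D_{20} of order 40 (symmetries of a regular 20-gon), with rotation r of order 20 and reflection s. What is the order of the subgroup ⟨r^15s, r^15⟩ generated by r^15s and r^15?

8

|⟨r^15s⟩| = 2 and |⟨r^15⟩| = 4, so |H| is a multiple of lcm(2, 4) = 4 and divides |G| = 40.
Closing under the operation: H = {e, r^5, r^10, r^15, s, r^5s, r^10s, r^15s}, so |H| = 8.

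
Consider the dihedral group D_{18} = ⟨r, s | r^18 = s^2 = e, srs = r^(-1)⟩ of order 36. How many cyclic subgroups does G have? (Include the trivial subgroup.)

Each element a generates a cyclic subgroup ⟨a⟩; distinct elements may generate the same one (a cyclic group of order d has φ(d) generators).
Cyclic subgroups by order — order 1: 1; order 2: 19; order 3: 1; order 6: 1; order 9: 1; order 18: 1.
Total: 24.

24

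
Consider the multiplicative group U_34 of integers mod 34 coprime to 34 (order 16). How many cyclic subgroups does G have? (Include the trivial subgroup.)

5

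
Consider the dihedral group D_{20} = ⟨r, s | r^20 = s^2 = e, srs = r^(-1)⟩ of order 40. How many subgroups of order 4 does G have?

11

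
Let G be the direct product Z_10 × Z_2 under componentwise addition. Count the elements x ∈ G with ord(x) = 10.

An element (a,b) has order lcm(ord(a), ord(b)); count pairs with lcm equal to 10.
Enumerating gives 12 such elements.

12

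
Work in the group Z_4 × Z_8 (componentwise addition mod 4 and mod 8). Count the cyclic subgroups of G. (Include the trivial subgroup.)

Each element a generates a cyclic subgroup ⟨a⟩; distinct elements may generate the same one (a cyclic group of order d has φ(d) generators).
Cyclic subgroups by order — order 1: 1; order 2: 3; order 4: 6; order 8: 4.
Total: 14.

14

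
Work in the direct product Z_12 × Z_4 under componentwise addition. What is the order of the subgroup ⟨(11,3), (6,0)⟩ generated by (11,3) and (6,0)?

24

|⟨(11,3)⟩| = 12 and |⟨(6,0)⟩| = 2, so |H| is a multiple of lcm(12, 2) = 12 and divides |G| = 48.
Closing under the operation: H = {(0,0), (0,2), (1,1), (1,3), (2,0), (2,2), (3,1), (3,3), (4,0), (4,2), (5,1), (5,3), (6,0), (6,2), (7,1), (7,3), (8,0), (8,2), (9,1), (9,3), (10,0), (10,2), (11,1), (11,3)}, so |H| = 24.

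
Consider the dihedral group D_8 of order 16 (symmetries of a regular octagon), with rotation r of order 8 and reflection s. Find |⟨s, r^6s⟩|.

|⟨s⟩| = 2 and |⟨r^6s⟩| = 2, so |H| is a multiple of lcm(2, 2) = 2 and divides |G| = 16.
Closing under the operation: H = {e, r^2, r^4, r^6, s, r^2s, r^4s, r^6s}, so |H| = 8.

8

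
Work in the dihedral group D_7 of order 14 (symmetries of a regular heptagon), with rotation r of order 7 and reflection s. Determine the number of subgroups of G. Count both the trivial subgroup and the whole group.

|G| = 14, so by Lagrange every subgroup order divides 14. Divisors: 1, 2, 7, 14.
Subgroups by order — order 1: 1; order 2: 7; order 7: 1; order 14: 1.
Total: 1 + 7 + 1 + 1 = 10.

10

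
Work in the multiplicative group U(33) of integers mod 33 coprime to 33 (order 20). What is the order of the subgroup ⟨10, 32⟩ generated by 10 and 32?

|⟨10⟩| = 2 and |⟨32⟩| = 2, so |H| is a multiple of lcm(2, 2) = 2 and divides |G| = 20.
Closing under the operation: H = {1, 10, 23, 32}, so |H| = 4.

4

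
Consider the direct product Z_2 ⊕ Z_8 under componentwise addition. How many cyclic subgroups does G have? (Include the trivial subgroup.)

Group the elements of G by the cyclic subgroup they generate; each cyclic subgroup of order d accounts for φ(d) elements.
Cyclic subgroups by order — order 1: 1; order 2: 3; order 4: 2; order 8: 2.
Total: 8.

8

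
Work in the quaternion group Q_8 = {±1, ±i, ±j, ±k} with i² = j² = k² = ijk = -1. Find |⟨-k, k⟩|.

4

|⟨-k⟩| = 4 and |⟨k⟩| = 4, so |H| is a multiple of lcm(4, 4) = 4 and divides |G| = 8.
Closing under the operation: H = {1, -1, k, -k}, so |H| = 4.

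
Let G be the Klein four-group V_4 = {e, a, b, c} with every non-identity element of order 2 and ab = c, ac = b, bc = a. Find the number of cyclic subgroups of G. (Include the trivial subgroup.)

4

Each element a generates a cyclic subgroup ⟨a⟩; distinct elements may generate the same one (a cyclic group of order d has φ(d) generators).
Cyclic subgroups by order — order 1: 1; order 2: 3.
Total: 4.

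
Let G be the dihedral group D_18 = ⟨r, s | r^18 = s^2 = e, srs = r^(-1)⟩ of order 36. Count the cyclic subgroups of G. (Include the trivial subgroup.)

24

Each element a generates a cyclic subgroup ⟨a⟩; distinct elements may generate the same one (a cyclic group of order d has φ(d) generators).
Cyclic subgroups by order — order 1: 1; order 2: 19; order 3: 1; order 6: 1; order 9: 1; order 18: 1.
Total: 24.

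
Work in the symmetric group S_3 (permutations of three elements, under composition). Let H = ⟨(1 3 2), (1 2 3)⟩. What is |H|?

3

|⟨(1 3 2)⟩| = 3 and |⟨(1 2 3)⟩| = 3, so |H| is a multiple of lcm(3, 3) = 3 and divides |G| = 6.
Closing under the operation: H = {e, (1 2 3), (1 3 2)}, so |H| = 3.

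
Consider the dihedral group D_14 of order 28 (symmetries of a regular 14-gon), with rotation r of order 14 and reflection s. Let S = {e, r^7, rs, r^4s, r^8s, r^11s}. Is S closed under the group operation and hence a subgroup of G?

No

|S| = 6 does not divide |G| = 28, so by Lagrange S is not a subgroup.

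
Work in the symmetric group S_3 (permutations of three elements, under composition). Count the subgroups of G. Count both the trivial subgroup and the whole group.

|G| = 6, so by Lagrange every subgroup order divides 6. Divisors: 1, 2, 3, 6.
Subgroups by order — order 1: 1; order 2: 3; order 3: 1; order 6: 1.
Total: 1 + 3 + 1 + 1 = 6.

6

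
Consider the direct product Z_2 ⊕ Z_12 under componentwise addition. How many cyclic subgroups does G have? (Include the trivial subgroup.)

12

A cyclic subgroup of order d is generated by each of its φ(d) elements of order d, so the cyclic subgroups of order d number (#elements of order d)/φ(d).
Cyclic subgroups by order — order 1: 1; order 2: 3; order 3: 1; order 4: 2; order 6: 3; order 12: 2.
Total: 12.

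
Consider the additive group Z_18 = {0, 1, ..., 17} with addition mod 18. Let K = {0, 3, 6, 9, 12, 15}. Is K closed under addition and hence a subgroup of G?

|K| = 6 divides |G| = 18, consistent with Lagrange.
K contains the identity, every element's inverse is in K, and K is closed under +: it is a subgroup.
In fact K = ⟨3⟩.

Yes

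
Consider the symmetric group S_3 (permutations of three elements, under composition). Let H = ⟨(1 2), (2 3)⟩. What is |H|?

|⟨(1 2)⟩| = 2 and |⟨(2 3)⟩| = 2, so |H| is a multiple of lcm(2, 2) = 2 and divides |G| = 6.
Closing {(1 2), (2 3)} under the group operation gives all of G, so |H| = 6.

6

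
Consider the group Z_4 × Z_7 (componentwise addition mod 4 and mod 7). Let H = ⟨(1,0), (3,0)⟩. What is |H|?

4

|⟨(1,0)⟩| = 4 and |⟨(3,0)⟩| = 4, so |H| is a multiple of lcm(4, 4) = 4 and divides |G| = 28.
Closing under the operation: H = {(0,0), (1,0), (2,0), (3,0)}, so |H| = 4.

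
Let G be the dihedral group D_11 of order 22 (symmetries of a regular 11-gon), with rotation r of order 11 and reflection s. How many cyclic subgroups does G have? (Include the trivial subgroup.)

13

Each element a generates a cyclic subgroup ⟨a⟩; distinct elements may generate the same one (a cyclic group of order d has φ(d) generators).
Cyclic subgroups by order — order 1: 1; order 2: 11; order 11: 1.
Total: 13.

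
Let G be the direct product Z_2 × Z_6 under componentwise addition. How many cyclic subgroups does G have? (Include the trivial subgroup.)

Group the elements of G by the cyclic subgroup they generate; each cyclic subgroup of order d accounts for φ(d) elements.
Cyclic subgroups by order — order 1: 1; order 2: 3; order 3: 1; order 6: 3.
Total: 8.

8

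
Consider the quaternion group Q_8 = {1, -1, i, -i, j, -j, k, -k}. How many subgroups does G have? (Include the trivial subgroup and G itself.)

|G| = 8, so by Lagrange every subgroup order divides 8. Divisors: 1, 2, 4, 8.
Subgroups by order — order 1: 1; order 2: 1; order 4: 3; order 8: 1.
Total: 1 + 1 + 3 + 1 = 6.

6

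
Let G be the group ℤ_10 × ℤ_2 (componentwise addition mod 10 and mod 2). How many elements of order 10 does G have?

12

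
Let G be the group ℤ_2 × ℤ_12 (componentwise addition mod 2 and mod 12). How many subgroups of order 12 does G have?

3

|G| = 24 and 12 | 24, so subgroups of order 12 are possible by Lagrange.
The subgroups of order 12 are: {(0,0), (0,1), (0,2), (0,3), (0,4), (0,5), (0,6), (0,7), (0,8), (0,9), (0,10), (0,11)}; {(0,0), (0,2), (0,4), (0,6), (0,8), (0,10), (1,0), (1,2), (1,4), (1,6), (1,8), (1,10)}; {(0,0), (0,2), (0,4), (0,6), (0,8), (0,10), (1,1), (1,3), (1,5), (1,7), (1,9), (1,11)}.
So G has 3 subgroups of order 12.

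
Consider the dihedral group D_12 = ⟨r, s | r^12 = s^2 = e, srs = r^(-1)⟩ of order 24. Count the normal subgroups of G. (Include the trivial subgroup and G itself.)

G has 34 subgroups. Checking conjugation-invariance by order — order 1: 1/1 normal; order 2: 1/13 normal; order 3: 1/1 normal; order 4: 1/7 normal; order 6: 1/5 normal; order 8: 0/3 normal; order 12: 3/3 normal; order 24: 1/1 normal.
Total normal subgroups: 9.

9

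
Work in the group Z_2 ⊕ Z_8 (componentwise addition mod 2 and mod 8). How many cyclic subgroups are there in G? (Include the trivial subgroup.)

8

Group the elements of G by the cyclic subgroup they generate; each cyclic subgroup of order d accounts for φ(d) elements.
Cyclic subgroups by order — order 1: 1; order 2: 3; order 4: 2; order 8: 2.
Total: 8.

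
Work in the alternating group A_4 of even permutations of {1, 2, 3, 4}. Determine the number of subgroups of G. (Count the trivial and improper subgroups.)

|G| = 12, so by Lagrange every subgroup order divides 12. Divisors: 1, 2, 3, 4, 6, 12.
Subgroups by order — order 1: 1; order 2: 3; order 3: 4; order 4: 1; order 6: 0; order 12: 1.
Total: 1 + 3 + 4 + 1 + 0 + 1 = 10.

10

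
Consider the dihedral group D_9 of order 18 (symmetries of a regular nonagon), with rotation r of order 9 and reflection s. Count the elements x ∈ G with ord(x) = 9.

6

The elements of order 9 are: r, r^2, r^4, r^5, r^7, r^8.
That's 6.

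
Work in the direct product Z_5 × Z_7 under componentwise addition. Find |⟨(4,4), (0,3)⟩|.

35

|⟨(4,4)⟩| = 35 and |⟨(0,3)⟩| = 7, so |H| is a multiple of lcm(35, 7) = 35 and divides |G| = 35.
Closing {(4,4), (0,3)} under the group operation gives all of G, so |H| = 35.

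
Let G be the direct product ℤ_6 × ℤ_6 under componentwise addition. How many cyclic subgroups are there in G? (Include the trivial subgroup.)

20

Group the elements of G by the cyclic subgroup they generate; each cyclic subgroup of order d accounts for φ(d) elements.
Cyclic subgroups by order — order 1: 1; order 2: 3; order 3: 4; order 6: 12.
Total: 20.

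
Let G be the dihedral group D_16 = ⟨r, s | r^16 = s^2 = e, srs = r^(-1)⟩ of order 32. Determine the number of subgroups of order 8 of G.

5

|G| = 32 and 8 | 32, so subgroups of order 8 are possible by Lagrange.
The subgroups of order 8 are: {e, r^2, r^4, r^6, r^8, r^10, r^12, r^14}; {e, r^4, r^8, r^12, r^2s, r^6s, r^10s, r^14s}; {e, r^4, r^8, r^12, r^3s, r^7s, r^11s, r^15s}; {e, r^4, r^8, r^12, s, r^4s, r^8s, r^12s}; … (5 in all).
So G has 5 subgroups of order 8.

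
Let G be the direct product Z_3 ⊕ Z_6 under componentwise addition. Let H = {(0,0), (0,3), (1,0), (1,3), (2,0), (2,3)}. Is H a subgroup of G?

|H| = 6 divides |G| = 18, consistent with Lagrange.
H contains the identity, every element's inverse is in H, and H is closed under +: it is a subgroup.
In fact H = ⟨(2,3)⟩.

Yes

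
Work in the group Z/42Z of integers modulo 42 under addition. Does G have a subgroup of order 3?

Yes

3 | 42. A subgroup of order 3 is {0, 14, 28}.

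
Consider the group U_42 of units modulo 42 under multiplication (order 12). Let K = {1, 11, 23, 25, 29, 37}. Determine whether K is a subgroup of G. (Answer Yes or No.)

Yes

|K| = 6 divides |G| = 12, consistent with Lagrange.
K contains the identity, every element's inverse is in K, and K is closed under ·: it is a subgroup.
In fact K = ⟨23⟩.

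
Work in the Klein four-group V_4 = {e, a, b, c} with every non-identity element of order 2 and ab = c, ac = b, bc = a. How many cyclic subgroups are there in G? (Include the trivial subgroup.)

4

A cyclic subgroup of order d is generated by each of its φ(d) elements of order d, so the cyclic subgroups of order d number (#elements of order d)/φ(d).
Cyclic subgroups by order — order 1: 1; order 2: 3.
Total: 4.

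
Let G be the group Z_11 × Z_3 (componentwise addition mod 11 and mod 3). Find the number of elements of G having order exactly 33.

An element (a,b) has order lcm(ord(a), ord(b)); count pairs with lcm equal to 33.
Enumerating gives 20 such elements.

20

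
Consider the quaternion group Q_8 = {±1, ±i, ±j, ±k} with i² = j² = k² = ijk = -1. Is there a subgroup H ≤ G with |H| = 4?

4 | 8. A subgroup of order 4 is {1, -1, i, -i}.

Yes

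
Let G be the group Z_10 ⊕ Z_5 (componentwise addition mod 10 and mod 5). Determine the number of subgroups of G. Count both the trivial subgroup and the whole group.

|G| = 50, so by Lagrange every subgroup order divides 50. Divisors: 1, 2, 5, 10, 25, 50.
Subgroups by order — order 1: 1; order 2: 1; order 5: 6; order 10: 6; order 25: 1; order 50: 1.
Total: 1 + 1 + 6 + 6 + 1 + 1 = 16.

16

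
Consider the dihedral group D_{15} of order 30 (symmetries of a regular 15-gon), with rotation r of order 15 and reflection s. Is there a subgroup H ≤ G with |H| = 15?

15 | 30. A subgroup of order 15 is {e, r, r^2, r^3, r^4, r^5, r^6, r^7, r^8, r^9, r^10, r^11, r^12, r^13, r^14}.

Yes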